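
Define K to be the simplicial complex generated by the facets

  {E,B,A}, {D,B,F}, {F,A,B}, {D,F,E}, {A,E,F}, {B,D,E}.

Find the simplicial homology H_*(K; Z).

H_0 ≅ Z,  H_1 = 0,  H_2 ≅ Z.

Take the total order A < B < D < E < F on the vertex set. Then K (dimension 2) consists of the simplices:

  0-simplices (5): A, B, D, E, F
  1-simplices (9): AB, AE, AF, BD, BE, BF, DE, DF, EF
  2-simplices (6): ABE, ABF, AEF, BDE, BDF, DEF

giving chain groups C_0 ≅ Z^5, C_1 ≅ Z^9, C_2 ≅ Z^6.

Boundary ∂_1: C_1 → C_0 maps an edge to its endpoints' difference, ∂[p,q] = q − p.
As a 5×9 matrix over Z this has rank 4, with invariant factors (1,1,1,1).

∂_2: C_2 → C_1 acts by ∂[p,q,r] = [q,r] − [p,r] + [p,q]. For instance
  ∂AEF = EF − AF + AE,
  ∂ABF = BF − AF + AB.
This gives a 9×6 integer matrix of rank 5; reducing to Smith normal form yields diagonal entries (1,1,1,1,1).

Reading off H_k = ker ∂_k / im ∂_{k+1}:

  H_0: rank C_0 − rank ∂_1 = 5 − 4 = 1, and the invariant factors of ∂_1 are all 1, so H_0 ≅ Z.
  H_1: rank ker ∂_1 − rank ∂_2 = (9 − 4) − 5 = 0, and the invariant factors of ∂_2 are all 1, so H_1 ≅ 0.
  H_2: rank ker ∂_2 − rank ∂_3 = (6 − 5) − 0 = 1, and there is no ∂_3, so H_2 ≅ Z.

As a check, the Euler characteristic is 5 − 9 + 6 = 2, which agrees with 1 − 0 + 1 = 2.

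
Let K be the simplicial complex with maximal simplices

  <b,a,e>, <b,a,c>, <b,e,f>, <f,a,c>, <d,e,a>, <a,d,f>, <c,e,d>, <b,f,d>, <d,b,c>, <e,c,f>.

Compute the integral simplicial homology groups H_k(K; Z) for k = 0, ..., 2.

H_0 = Z,  H_1 = Z/2Z,  H_2 = 0.

Order the vertices as a < b < c < d < e < f. Listing each simplex with vertices in this order, K has dimension 2 with simplices:

  0-simplices (6): a, b, c, d, e, f
  1-simplices (15): ab, ac, ad, ae, af, bc, bd, be, bf, cd, ce, cf, de, df, ef
  2-simplices (10): abc, abe, acf, ade, adf, bcd, bdf, bef, cde, cef

so the chain groups are C_0 ≅ Z^6, C_1 ≅ Z^15, C_2 ≅ Z^10.

∂_1: C_1 → C_0 sends each edge [p,q] (with p < q) to q − p.
The resulting 6×15 matrix has rank 5, and its Smith normal form has invariant factors (1,1,1,1,1).

The boundary map ∂_2: C_2 → C_1 sends each 2-simplex [p,q,r] to [q,r] − [p,r] + [p,q]. For instance
  ∂abc = bc − ac + ab,
  ∂acf = cf − af + ac.
The resulting 15×10 matrix has rank 10, and its Smith normal form has invariant factors (1,1,1,1,1,1,1,1,1,2).

From H_k ≅ ker(∂_k) / im(∂_{k+1}) we obtain:

  H_0: rank C_0 − rank ∂_1 = 6 − 5 = 1, and the invariant factors of ∂_1 are all 1, so H_0 ≅ Z.
  H_1: rank ker ∂_1 − rank ∂_2 = (15 − 5) − 10 = 0, and ∂_2 has invariant factor 2 > 1, so H_1 ≅ Z/2Z.
  H_2: rank ker ∂_2 − rank ∂_3 = (10 − 10) − 0 = 0, and there is no ∂_3, so H_2 ≅ 0.

(K is a triangulation of the real projective plane RP^2.)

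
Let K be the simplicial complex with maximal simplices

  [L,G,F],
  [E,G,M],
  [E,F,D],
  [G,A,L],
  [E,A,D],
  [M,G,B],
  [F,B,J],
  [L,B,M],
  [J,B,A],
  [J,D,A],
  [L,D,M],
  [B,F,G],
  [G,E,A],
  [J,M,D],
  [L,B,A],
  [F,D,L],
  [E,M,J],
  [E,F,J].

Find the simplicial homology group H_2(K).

We work with the vertex ordering A < B < D < E < F < G < J < L < M. The simplices of K, each written with vertices in increasing order, are:

  0-simplices (9): A, B, D, E, F, G, J, L, M
  1-simplices (27): AB, AD, AE, AG, AJ, AL, BF, BG, BJ, BL, BM, DE, DF, DJ, DL, DM, EF, EG, EJ, EM, FG, FJ, FL, GL, GM, JM, LM
  2-simplices (18): ABJ, ABL, ADE, ADJ, AEG, AGL, BFG, BFJ, BGM, BLM, DEF, DFL, DJM, DLM, EFJ, EGM, EJM, FGL

Hence C_0 ≅ Z^9, C_1 ≅ Z^27, C_2 ≅ Z^18.

The boundary map ∂_1: C_1 → C_0 is given by ∂[p,q] = [q] − [p]. For instance
  ∂AL = L − A.
The 9×27 boundary matrix has rank 8 and Smith normal form diag(1,1,1,1,1,1,1,1).

The boundary map ∂_2: C_2 → C_1 sends each 2-simplex [p,q,r] to [q,r] − [p,r] + [p,q]. For instance
  ∂BFJ = FJ − BJ + BF,
  ∂ADJ = DJ − AJ + AD.
The 27×18 boundary matrix has rank 18 and Smith normal form diag(1,1,1,1,1,1,1,1,1,1,1,1,1,1,1,1,1,2).

Computing H_k = (kernel of ∂_k) / (image of ∂_{k+1}):

  H_2: rank ker ∂_2 − rank ∂_3 = (18 − 18) − 0 = 0, and there is no ∂_3, so H_2 ≅ 0.

H_2 = 0.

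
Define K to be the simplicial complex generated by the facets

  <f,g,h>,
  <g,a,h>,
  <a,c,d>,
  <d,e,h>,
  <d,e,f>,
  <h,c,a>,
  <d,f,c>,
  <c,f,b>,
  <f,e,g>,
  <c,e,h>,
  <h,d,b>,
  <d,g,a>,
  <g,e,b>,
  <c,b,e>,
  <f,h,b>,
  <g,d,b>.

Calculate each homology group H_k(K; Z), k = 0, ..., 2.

H_0 = Z,  H_1 = Z^2,  H_2 = Z.

Take the total order a < b < c < d < e < f < g < h on the vertex set. Then K (dimension 2) consists of the simplices:

  0-simplices (8): a, b, c, d, e, f, g, h
  1-simplices (24): ac, ad, ag, ah, bc, bd, be, bf, bg, bh, cd, ce, cf, ch, de, df, dg, dh, ef, eg, eh, fg, fh, gh
  2-simplices (16): acd, ach, adg, agh, bce, bcf, bdg, bdh, beg, bfh, cdf, ceh, def, deh, efg, fgh

so the chain groups are C_0 ≅ Z^8, C_1 ≅ Z^24, C_2 ≅ Z^16.

The boundary map ∂_1: C_1 → C_0 sends each edge [p,q] (with p < q) to q − p. For instance
  ∂eg = g − e.
This gives a 8×24 integer matrix of rank 7; reducing to Smith normal form yields diagonal entries (1,1,1,1,1,1,1).

∂_2: C_2 → C_1 maps a triangle to the signed sum of its edges. For instance
  ∂cdf = df − cf + cd,
  ∂acd = cd − ad + ac.
This gives a 24×16 integer matrix of rank 15; reducing to Smith normal form yields diagonal entries (1,1,1,1,1,1,1,1,1,1,1,1,1,1,1).

Now H_k = ker ∂_k / im ∂_{k+1}, so:

  H_0: rank C_0 − rank ∂_1 = 8 − 7 = 1, and the invariant factors of ∂_1 are all 1, so H_0 ≅ Z.
  H_1: rank ker ∂_1 − rank ∂_2 = (24 − 7) − 15 = 2, and the invariant factors of ∂_2 are all 1, so H_1 ≅ Z^2.
  H_2: rank ker ∂_2 − rank ∂_3 = (16 − 15) − 0 = 1, and there is no ∂_3, so H_2 ≅ Z.

As a check, the Euler characteristic is 8 − 24 + 16 = 0, which agrees with 1 − 2 + 1 = 0.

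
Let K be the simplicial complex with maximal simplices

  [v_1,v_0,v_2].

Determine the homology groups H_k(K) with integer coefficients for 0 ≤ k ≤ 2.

Take the total order v_0 < v_1 < v_2 on the vertex set. Then K (dimension 2) consists of the simplices:

  0-simplices (3): [v_0], [v_1], [v_2]
  1-simplices (3): [v_0,v_1], [v_0,v_2], [v_1,v_2]
  2-simplices (1): [v_0,v_1,v_2]

so the chain groups are C_0 ≅ Z^3, C_1 ≅ Z^3, C_2 ≅ Z^1.

∂_1: C_1 → C_0 sends each edge [p,q] (with p < q) to q − p. For instance
  ∂[v_0,v_1] = [v_1] − [v_0].
The 3×3 boundary matrix has rank 2 and Smith normal form diag(1,1).

∂_2: C_2 → C_1 sends each 2-simplex [p,q,r] to [q,r] − [p,r] + [p,q]. For instance
  ∂[v_0,v_1,v_2] = [v_1,v_2] − [v_0,v_2] + [v_0,v_1].
As a 3×1 matrix over Z this has rank 1, with invariant factors (1).

Now H_k = ker ∂_k / im ∂_{k+1}, so:

  H_0: rank C_0 − rank ∂_1 = 3 − 2 = 1, and the invariant factors of ∂_1 are all 1, so H_0 = Z.
  H_1: rank ker ∂_1 − rank ∂_2 = (3 − 2) − 1 = 0, and the invariant factors of ∂_2 are all 1, so H_1 = 0.
  H_2: rank ker ∂_2 − rank ∂_3 = (1 − 1) − 0 = 0, and there is no ∂_3, so H_2 = 0.

H_0 = Z,  H_1 = 0,  H_2 = 0.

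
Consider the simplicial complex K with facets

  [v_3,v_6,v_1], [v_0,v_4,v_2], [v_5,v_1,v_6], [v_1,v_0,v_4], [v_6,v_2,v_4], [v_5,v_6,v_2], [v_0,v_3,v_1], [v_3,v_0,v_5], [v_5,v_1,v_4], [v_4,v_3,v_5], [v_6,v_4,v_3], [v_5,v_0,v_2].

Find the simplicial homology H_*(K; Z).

We work with the vertex ordering v_0 < v_1 < v_2 < v_3 < v_4 < v_5 < v_6. The simplices of K, each written with vertices in increasing order, are:

  0-simplices (7): [v_0], [v_1], [v_2], [v_3], [v_4], [v_5], [v_6]
  1-simplices (18): (18 of them)
  2-simplices (12): (12 of them)

Hence C_0 ≅ Z^7, C_1 ≅ Z^18, C_2 ≅ Z^12.

The boundary map ∂_1: C_1 → C_0 sends each edge [p,q] (with p < q) to q − p. For instance
  ∂[v_2,v_6] = [v_6] − [v_2].
The resulting 7×18 matrix has rank 6, and its Smith normal form has invariant factors (1,1,1,1,1,1).

Boundary ∂_2: C_2 → C_1 maps a triangle to the signed sum of its edges. For instance
  ∂[v_0,v_1,v_4] = [v_1,v_4] − [v_0,v_4] + [v_0,v_1],
  ∂[v_1,v_3,v_6] = [v_3,v_6] − [v_1,v_6] + [v_1,v_3].
The 18×12 boundary matrix has rank 12 and Smith normal form diag(1,1,1,1,1,1,1,1,1,1,1,2).

Computing H_k = (kernel of ∂_k) / (image of ∂_{k+1}):

  H_0: rank C_0 − rank ∂_1 = 7 − 6 = 1, and the invariant factors of ∂_1 are all 1, so H_0 ≅ Z.
  H_1: rank ker ∂_1 − rank ∂_2 = (18 − 6) − 12 = 0, and ∂_2 has invariant factor 2 > 1, so H_1 ≅ Z/2.
  H_2: rank ker ∂_2 − rank ∂_3 = (12 − 12) − 0 = 0, and there is no ∂_3, so H_2 ≅ 0.

H_0 ≅ Z,  H_1 ≅ Z/2,  H_2 = 0.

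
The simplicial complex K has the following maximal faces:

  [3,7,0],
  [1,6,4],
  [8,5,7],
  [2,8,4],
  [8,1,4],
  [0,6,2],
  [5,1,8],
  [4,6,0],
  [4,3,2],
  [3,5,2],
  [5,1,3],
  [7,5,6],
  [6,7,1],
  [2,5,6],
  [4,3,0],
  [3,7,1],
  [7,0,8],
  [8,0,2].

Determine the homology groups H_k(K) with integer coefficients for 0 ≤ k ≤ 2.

K has 9 vertices, 27 edges, 18 triangles.
rank ∂_0 = 0, rank ∂_1 = 8 ⇒ b_0 = 9 − 0 − 8 = 1; all invariant factors of ∂_1 are 1 so no torsion. So H_0 = Z.
rank ∂_1 = 8, rank ∂_2 = 18 ⇒ b_1 = 27 − 8 − 18 = 1; ∂_2 has invariant factor(s) [2] giving torsion. So H_1 = Z ⊕ Z/2Z.
rank ∂_2 = 18, rank ∂_3 = 0 ⇒ b_2 = 18 − 18 − 0 = 0. So H_2 = 0.

H_0 = Z,  H_1 = Z ⊕ Z/2Z,  H_2 = 0.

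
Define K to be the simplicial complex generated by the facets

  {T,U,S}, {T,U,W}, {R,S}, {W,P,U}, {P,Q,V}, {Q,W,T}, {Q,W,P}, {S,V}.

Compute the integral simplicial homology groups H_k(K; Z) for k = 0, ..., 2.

Order the vertices as P < Q < R < S < T < U < V < W. Listing each simplex with vertices in this order, K has dimension 2 with simplices:

  0-simplices (8): P, Q, R, S, T, U, V, W
  1-simplices (14): PQ, PU, PV, PW, QT, QV, QW, RS, ST, SU, SV, TU, TW, UW
  2-simplices (6): PQV, PQW, PUW, QTW, STU, TUW

Hence C_0 ≅ Z^8, C_1 ≅ Z^14, C_2 ≅ Z^6.

Boundary ∂_1: C_1 → C_0 sends each edge [p,q] (with p < q) to q − p.
The resulting 8×14 matrix has rank 7, and its Smith normal form has invariant factors (1,1,1,1,1,1,1).

∂_2: C_2 → C_1 sends each 2-simplex [p,q,r] to [q,r] − [p,r] + [p,q]. For instance
  ∂PUW = UW − PW + PU,
  ∂STU = TU − SU + ST.
As a 14×6 matrix over Z this has rank 6, with invariant factors (1,1,1,1,1,1).

Reading off H_k = ker ∂_k / im ∂_{k+1}:

  H_0: rank C_0 − rank ∂_1 = 8 − 7 = 1, and the invariant factors of ∂_1 are all 1, so H_0 ≅ Z.
  H_1: rank ker ∂_1 − rank ∂_2 = (14 − 7) − 6 = 1, and the invariant factors of ∂_2 are all 1, so H_1 ≅ Z.
  H_2: rank ker ∂_2 − rank ∂_3 = (6 − 6) − 0 = 0, and there is no ∂_3, so H_2 ≅ 0.

As a check, the Euler characteristic is 8 − 14 + 6 = 0, which agrees with 1 − 1 + 0 = 0.

H_0 = Z,  H_1 = Z,  H_2 = 0.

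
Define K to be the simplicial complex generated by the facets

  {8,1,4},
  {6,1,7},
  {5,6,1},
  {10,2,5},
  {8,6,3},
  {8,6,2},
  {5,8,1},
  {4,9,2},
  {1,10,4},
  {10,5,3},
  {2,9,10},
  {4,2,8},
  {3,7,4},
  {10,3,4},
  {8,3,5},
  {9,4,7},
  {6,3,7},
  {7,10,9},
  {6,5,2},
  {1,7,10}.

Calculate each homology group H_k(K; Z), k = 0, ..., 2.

Take the total order 1 < 2 < 3 < 4 < 5 < 6 < 7 < 8 < 9 < 10 on the vertex set. Then K (dimension 2) consists of the simplices:

  0-simplices (10): [1], [2], [3], [4], [5], [6], [7], [8], [9], [10]
  1-simplices (30): (30 of them)
  2-simplices (20): (20 of them)

giving chain groups C_0 ≅ Z^10, C_1 ≅ Z^30, C_2 ≅ Z^20.

∂_1: C_1 → C_0 is given by ∂[p,q] = [q] − [p]. For instance
  ∂[9,10] = [10] − [9].
As a 10×30 matrix over Z this has rank 9, with invariant factors (1,1,1,1,1,1,1,1,1).

∂_2: C_2 → C_1 sends each 2-simplex [p,q,r] to [q,r] − [p,r] + [p,q]. For instance
  ∂[2,4,9] = [4,9] − [2,9] + [2,4],
  ∂[2,6,8] = [6,8] − [2,8] + [2,6].
This gives a 30×20 integer matrix of rank 20; reducing to Smith normal form yields diagonal entries (1,1,1,1,1,1,1,1,1,1,1,1,1,1,1,1,1,1,1,2).

Reading off H_k = ker ∂_k / im ∂_{k+1}:

  H_0: rank C_0 − rank ∂_1 = 10 − 9 = 1, and the invariant factors of ∂_1 are all 1, so H_0 = Z.
  H_1: rank ker ∂_1 − rank ∂_2 = (30 − 9) − 20 = 1, and ∂_2 has invariant factor 2 > 1, so H_1 = Z × Z/2.
  H_2: rank ker ∂_2 − rank ∂_3 = (20 − 20) − 0 = 0, and there is no ∂_3, so H_2 = 0.

H_0 = Z,  H_1 = Z × Z/2,  H_2 = 0.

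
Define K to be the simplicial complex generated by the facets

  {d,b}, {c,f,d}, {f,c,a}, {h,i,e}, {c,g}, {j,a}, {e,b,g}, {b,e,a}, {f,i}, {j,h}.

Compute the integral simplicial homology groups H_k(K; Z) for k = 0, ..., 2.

Fix the vertex order a < b < c < d < e < f < g < h < i < j and write every simplex with vertices in increasing order. Then dim K = 2 and the simplices of K are:

  0-simplices (10): a, b, c, d, e, f, g, h, i, j
  1-simplices (18): ab, ac, ae, af, aj, bd, be, bg, cd, cf, cg, df, eg, eh, ei, fi, hi, hj
  2-simplices (5): abe, acf, beg, cdf, ehi

Hence C_0 ≅ Z^10, C_1 ≅ Z^18, C_2 ≅ Z^5.

Boundary ∂_1: C_1 → C_0 sends each edge [p,q] (with p < q) to q − p.
The 10×18 boundary matrix has rank 9 and Smith normal form diag(1,1,1,1,1,1,1,1,1).

The boundary map ∂_2: C_2 → C_1 sends each 2-simplex [p,q,r] to [q,r] − [p,r] + [p,q]. For instance
  ∂beg = eg − bg + be,
  ∂abe = be − ae + ab.
The resulting 18×5 matrix has rank 5, and its Smith normal form has invariant factors (1,1,1,1,1).

Now H_k = ker ∂_k / im ∂_{k+1}, so:

  H_0: rank C_0 − rank ∂_1 = 10 − 9 = 1, and the invariant factors of ∂_1 are all 1, so H_0 = Z.
  H_1: rank ker ∂_1 − rank ∂_2 = (18 − 9) − 5 = 4, and the invariant factors of ∂_2 are all 1, so H_1 = Z^4.
  H_2: rank ker ∂_2 − rank ∂_3 = (5 − 5) − 0 = 0, and there is no ∂_3, so H_2 = 0.

As a check, the Euler characteristic is 10 − 18 + 5 = -3, which agrees with 1 − 4 + 0 = -3.

H_0 = Z,  H_1 = Z^4,  H_2 = 0.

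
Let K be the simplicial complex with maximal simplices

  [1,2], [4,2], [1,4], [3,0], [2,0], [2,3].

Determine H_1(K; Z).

We work with the vertex ordering 0 < 1 < 2 < 3 < 4. The simplices of K, each written with vertices in increasing order, are:

  0-simplices (5): [0], [1], [2], [3], [4]
  1-simplices (6): [0,2], [0,3], [1,2], [1,4], [2,3], [2,4]

Hence C_0 ≅ Z^5, C_1 ≅ Z^6.

The boundary map ∂_1: C_1 → C_0 sends each edge [p,q] (with p < q) to q − p.
This gives a 5×6 integer matrix of rank 4; reducing to Smith normal form yields diagonal entries (1,1,1,1).

Reading off H_k = ker ∂_k / im ∂_{k+1}:

  H_1: rank ker ∂_1 − rank ∂_2 = (6 − 4) − 0 = 2, and there is no ∂_2, so H_1 = Z^2.

H_1 ≅ Z^2.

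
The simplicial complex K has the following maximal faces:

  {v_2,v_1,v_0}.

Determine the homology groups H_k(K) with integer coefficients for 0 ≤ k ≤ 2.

Order the vertices as v_0 < v_1 < v_2. Listing each simplex with vertices in this order, K has dimension 2 with simplices:

  0-simplices (3): [v_0], [v_1], [v_2]
  1-simplices (3): [v_0,v_1], [v_0,v_2], [v_1,v_2]
  2-simplices (1): [v_0,v_1,v_2]

Hence C_0 ≅ Z^3, C_1 ≅ Z^3, C_2 ≅ Z^1.

Boundary ∂_1: C_1 → C_0 is given by ∂[p,q] = [q] − [p]. For instance
  ∂[v_0,v_1] = [v_1] − [v_0].
The resulting 3×3 matrix has rank 2, and its Smith normal form has invariant factors (1,1).

∂_2: C_2 → C_1 maps a triangle to the signed sum of its edges. For instance
  ∂[v_0,v_1,v_2] = [v_1,v_2] − [v_0,v_2] + [v_0,v_1].
The resulting 3×1 matrix has rank 1, and its Smith normal form has invariant factors (1).

Computing H_k = (kernel of ∂_k) / (image of ∂_{k+1}):

  H_0: rank C_0 − rank ∂_1 = 3 − 2 = 1, and the invariant factors of ∂_1 are all 1, so H_0 = Z.
  H_1: rank ker ∂_1 − rank ∂_2 = (3 − 2) − 1 = 0, and the invariant factors of ∂_2 are all 1, so H_1 = 0.
  H_2: rank ker ∂_2 − rank ∂_3 = (1 − 1) − 0 = 0, and there is no ∂_3, so H_2 = 0.

As a check, the Euler characteristic is 3 − 3 + 1 = 1, which agrees with 1 − 0 + 0 = 1.

H_0 ≅ Z,  H_1 = 0,  H_2 = 0.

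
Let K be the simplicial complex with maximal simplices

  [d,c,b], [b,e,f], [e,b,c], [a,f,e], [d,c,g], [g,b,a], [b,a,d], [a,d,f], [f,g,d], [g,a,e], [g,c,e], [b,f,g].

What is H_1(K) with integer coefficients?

H_1 = Z/2Z.

Take the total order a < b < c < d < e < f < g on the vertex set. Then K (dimension 2) consists of the simplices:

  0-simplices (7): a, b, c, d, e, f, g
  1-simplices (18): ab, ad, ae, af, ag, bc, bd, be, bf, bg, cd, ce, cg, df, dg, ef, eg, fg
  2-simplices (12): abd, abg, adf, aef, aeg, bcd, bce, bef, bfg, cdg, ceg, dfg

Hence C_0 ≅ Z^7, C_1 ≅ Z^18, C_2 ≅ Z^12.

Boundary ∂_1: C_1 → C_0 is given by ∂[p,q] = [q] − [p]. For instance
  ∂cd = d − c.
The resulting 7×18 matrix has rank 6, and its Smith normal form has invariant factors (1,1,1,1,1,1).

∂_2: C_2 → C_1 sends each 2-simplex [p,q,r] to [q,r] − [p,r] + [p,q]. For instance
  ∂bcd = cd − bd + bc,
  ∂dfg = fg − dg + df.
This gives a 18×12 integer matrix of rank 12; reducing to Smith normal form yields diagonal entries (1,1,1,1,1,1,1,1,1,1,1,2).

Now H_k = ker ∂_k / im ∂_{k+1}, so:

  H_1: rank ker ∂_1 − rank ∂_2 = (18 − 6) − 12 = 0, and ∂_2 has invariant factor 2 > 1, so H_1 ≅ Z/2Z.

(K is a triangulation of the real projective plane RP^2.)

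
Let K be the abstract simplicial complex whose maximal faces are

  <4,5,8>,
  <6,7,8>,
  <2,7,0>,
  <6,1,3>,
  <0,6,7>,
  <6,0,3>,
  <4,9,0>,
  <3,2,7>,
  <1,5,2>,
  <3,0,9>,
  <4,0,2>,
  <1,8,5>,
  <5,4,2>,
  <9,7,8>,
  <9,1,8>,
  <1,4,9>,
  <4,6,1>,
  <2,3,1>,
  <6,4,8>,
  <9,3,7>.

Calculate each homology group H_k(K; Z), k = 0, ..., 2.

H_0 ≅ Z,  H_1 ≅ Z ⊕ Z/2Z,  H_2 = 0.

K has 10 vertices, 30 edges, 20 triangles.
rank ∂_0 = 0, rank ∂_1 = 9 ⇒ b_0 = 10 − 0 − 9 = 1; all invariant factors of ∂_1 are 1 so no torsion. So H_0 ≅ Z.
rank ∂_1 = 9, rank ∂_2 = 20 ⇒ b_1 = 30 − 9 − 20 = 1; ∂_2 has invariant factor(s) [2] giving torsion. So H_1 ≅ Z ⊕ Z/2Z.
rank ∂_2 = 20, rank ∂_3 = 0 ⇒ b_2 = 20 − 20 − 0 = 0. So H_2 ≅ 0.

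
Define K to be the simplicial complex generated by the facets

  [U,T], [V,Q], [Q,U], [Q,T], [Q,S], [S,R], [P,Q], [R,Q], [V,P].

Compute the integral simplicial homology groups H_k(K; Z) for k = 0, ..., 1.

H_0 ≅ Z,  H_1 ≅ Z^3.

We work with the vertex ordering P < Q < R < S < T < U < V. The simplices of K, each written with vertices in increasing order, are:

  0-simplices (7): P, Q, R, S, T, U, V
  1-simplices (9): PQ, PV, QR, QS, QT, QU, QV, RS, TU

so the chain groups are C_0 ≅ Z^7, C_1 ≅ Z^9.

The boundary map ∂_1: C_1 → C_0 maps an edge to its endpoints' difference, ∂[p,q] = q − p. For instance
  ∂PQ = Q − P.
This gives a 7×9 integer matrix of rank 6; reducing to Smith normal form yields diagonal entries (1,1,1,1,1,1).

Computing H_k = (kernel of ∂_k) / (image of ∂_{k+1}):

  H_0: rank C_0 − rank ∂_1 = 7 − 6 = 1, and the invariant factors of ∂_1 are all 1, so H_0 ≅ Z.
  H_1: rank ker ∂_1 − rank ∂_2 = (9 − 6) − 0 = 3, and there is no ∂_2, so H_1 ≅ Z^3.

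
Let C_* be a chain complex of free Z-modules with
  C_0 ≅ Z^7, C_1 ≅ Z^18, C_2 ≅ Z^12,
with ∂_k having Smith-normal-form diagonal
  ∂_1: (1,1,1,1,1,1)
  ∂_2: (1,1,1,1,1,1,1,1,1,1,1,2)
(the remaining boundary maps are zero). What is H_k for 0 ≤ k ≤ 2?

H_0 = Z,  H_1 = Z/2Z,  H_2 = 0.

H_0: b_0 = 7 − 0 − 6 = 1; torsion from ∂_1 factors > 1: none. So H_0 = Z.
H_1: b_1 = 18 − 6 − 12 = 0; torsion from ∂_2 factors > 1: [2]. So H_1 = Z/2Z.
H_2: b_2 = 12 − 12 − 0 = 0; torsion from ∂_3 factors > 1: none. So H_2 = 0.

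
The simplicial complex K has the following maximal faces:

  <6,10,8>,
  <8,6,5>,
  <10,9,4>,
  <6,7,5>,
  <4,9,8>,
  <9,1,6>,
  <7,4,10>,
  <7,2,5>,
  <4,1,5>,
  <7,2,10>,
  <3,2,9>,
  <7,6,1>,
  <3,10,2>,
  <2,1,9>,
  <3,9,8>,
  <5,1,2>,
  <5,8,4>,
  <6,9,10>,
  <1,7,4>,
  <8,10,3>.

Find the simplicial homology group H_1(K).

K has 10 vertices, 30 edges, 20 triangles.
rank ∂_1 = 9, rank ∂_2 = 20 ⇒ b_1 = 30 − 9 − 20 = 1; ∂_2 has invariant factor(s) [2] giving torsion. So H_1 ≅ Z ⊕ Z/2.

H_1 = Z ⊕ Z/2.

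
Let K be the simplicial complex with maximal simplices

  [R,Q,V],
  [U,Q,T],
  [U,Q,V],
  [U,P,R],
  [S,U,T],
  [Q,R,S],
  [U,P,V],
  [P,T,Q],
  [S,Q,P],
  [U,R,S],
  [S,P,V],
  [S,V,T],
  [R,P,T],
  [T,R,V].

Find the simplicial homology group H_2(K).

K has 7 vertices, 21 edges, 14 triangles.
rank ∂_2 = 13, rank ∂_3 = 0 ⇒ b_2 = 14 − 13 − 0 = 1. So H_2 ≅ Z.

H_2 ≅ Z.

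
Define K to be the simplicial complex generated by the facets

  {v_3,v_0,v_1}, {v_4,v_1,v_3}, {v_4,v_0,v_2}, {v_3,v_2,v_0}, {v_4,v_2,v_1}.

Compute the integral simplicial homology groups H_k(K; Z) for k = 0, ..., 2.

H_0 = Z,  H_1 = Z,  H_2 = 0.

K has 5 vertices, 10 edges, 5 triangles.
rank ∂_0 = 0, rank ∂_1 = 4 ⇒ b_0 = 5 − 0 − 4 = 1; all invariant factors of ∂_1 are 1 so no torsion. So H_0 = Z.
rank ∂_1 = 4, rank ∂_2 = 5 ⇒ b_1 = 10 − 4 − 5 = 1; all invariant factors of ∂_2 are 1 so no torsion. So H_1 = Z.
rank ∂_2 = 5, rank ∂_3 = 0 ⇒ b_2 = 5 − 5 − 0 = 0. So H_2 = 0.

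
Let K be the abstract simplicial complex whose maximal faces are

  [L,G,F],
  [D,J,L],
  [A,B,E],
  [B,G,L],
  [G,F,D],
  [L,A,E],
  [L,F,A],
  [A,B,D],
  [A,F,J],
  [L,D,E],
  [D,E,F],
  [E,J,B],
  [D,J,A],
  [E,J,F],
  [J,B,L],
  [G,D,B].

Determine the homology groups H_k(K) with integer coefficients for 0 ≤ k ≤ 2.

H_0 ≅ Z,  H_1 ≅ Z^2,  H_2 ≅ Z.

K has 8 vertices, 24 edges, 16 triangles.
rank ∂_0 = 0, rank ∂_1 = 7 ⇒ b_0 = 8 − 0 − 7 = 1; all invariant factors of ∂_1 are 1 so no torsion. So H_0 ≅ Z.
rank ∂_1 = 7, rank ∂_2 = 15 ⇒ b_1 = 24 − 7 − 15 = 2; all invariant factors of ∂_2 are 1 so no torsion. So H_1 ≅ Z^2.
rank ∂_2 = 15, rank ∂_3 = 0 ⇒ b_2 = 16 − 15 − 0 = 1. So H_2 ≅ Z.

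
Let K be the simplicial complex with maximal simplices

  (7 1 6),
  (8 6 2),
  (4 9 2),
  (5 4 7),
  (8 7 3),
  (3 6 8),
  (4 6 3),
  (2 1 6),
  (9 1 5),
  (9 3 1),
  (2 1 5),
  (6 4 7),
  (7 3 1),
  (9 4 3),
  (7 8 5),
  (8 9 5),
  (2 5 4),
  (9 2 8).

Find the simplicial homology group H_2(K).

H_2 ≅ 0.

Take the total order 1 < 2 < 3 < 4 < 5 < 6 < 7 < 8 < 9 on the vertex set. Then K (dimension 2) consists of the simplices:

  0-simplices (9): [1], [2], [3], [4], [5], [6], [7], [8], [9]
  1-simplices (27): (27 of them)
  2-simplices (18): [1,2,5], [1,2,6], [1,3,7], [1,3,9], [1,5,9], [1,6,7], [2,4,5], [2,4,9], [2,6,8], [2,8,9], [3,4,6], [3,4,9], [3,6,8], [3,7,8], [4,5,7], [4,6,7], [5,7,8], [5,8,9]

Hence C_0 ≅ Z^9, C_1 ≅ Z^27, C_2 ≅ Z^18.

Boundary ∂_1: C_1 → C_0 is given by ∂[p,q] = [q] − [p]. For instance
  ∂[2,6] = [6] − [2].
The 9×27 boundary matrix has rank 8 and Smith normal form diag(1,1,1,1,1,1,1,1).

Boundary ∂_2: C_2 → C_1 maps a triangle to the signed sum of its edges. For instance
  ∂[1,6,7] = [6,7] − [1,7] + [1,6],
  ∂[5,7,8] = [7,8] − [5,8] + [5,7].
The resulting 27×18 matrix has rank 18, and its Smith normal form has invariant factors (1,1,1,1,1,1,1,1,1,1,1,1,1,1,1,1,1,2).

Now H_k = ker ∂_k / im ∂_{k+1}, so:

  H_2: rank ker ∂_2 − rank ∂_3 = (18 − 18) − 0 = 0, and there is no ∂_3, so H_2 = 0.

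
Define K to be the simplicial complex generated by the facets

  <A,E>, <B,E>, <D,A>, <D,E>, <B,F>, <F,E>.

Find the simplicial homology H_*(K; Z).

H_0 ≅ Z,  H_1 ≅ Z^2.

Order the vertices as A < B < D < E < F. Listing each simplex with vertices in this order, K has dimension 1 with simplices:

  0-simplices (5): A, B, D, E, F
  1-simplices (6): AD, AE, BE, BF, DE, EF

so the chain groups are C_0 ≅ Z^5, C_1 ≅ Z^6.

Boundary ∂_1: C_1 → C_0 sends each edge [p,q] (with p < q) to q − p.
The 5×6 boundary matrix has rank 4 and Smith normal form diag(1,1,1,1).

Reading off H_k = ker ∂_k / im ∂_{k+1}:

  H_0: rank C_0 − rank ∂_1 = 5 − 4 = 1, and the invariant factors of ∂_1 are all 1, so H_0 = Z.
  H_1: rank ker ∂_1 − rank ∂_2 = (6 − 4) − 0 = 2, and there is no ∂_2, so H_1 = Z^2.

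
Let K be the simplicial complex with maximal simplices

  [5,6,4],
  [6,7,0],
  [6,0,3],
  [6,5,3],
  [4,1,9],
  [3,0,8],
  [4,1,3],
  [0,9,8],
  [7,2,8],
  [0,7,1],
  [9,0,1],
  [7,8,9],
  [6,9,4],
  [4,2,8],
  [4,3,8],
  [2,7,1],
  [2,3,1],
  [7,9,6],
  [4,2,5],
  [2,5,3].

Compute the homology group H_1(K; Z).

Fix the vertex order 0 < 1 < 2 < 3 < 4 < 5 < 6 < 7 < 8 < 9 and write every simplex with vertices in increasing order. Then dim K = 2 and the simplices of K are:

  0-simplices (10): [0], [1], [2], [3], [4], [5], [6], [7], [8], [9]
  1-simplices (30): (30 of them)
  2-simplices (20): (20 of them)

giving chain groups C_0 ≅ Z^10, C_1 ≅ Z^30, C_2 ≅ Z^20.

The boundary map ∂_1: C_1 → C_0 is given by ∂[p,q] = [q] − [p]. For instance
  ∂[4,9] = [9] − [4].
This gives a 10×30 integer matrix of rank 9; reducing to Smith normal form yields diagonal entries (1,1,1,1,1,1,1,1,1).

∂_2: C_2 → C_1 acts by ∂[p,q,r] = [q,r] − [p,r] + [p,q]. For instance
  ∂[4,6,9] = [6,9] − [4,9] + [4,6],
  ∂[2,7,8] = [7,8] − [2,8] + [2,7].
This gives a 30×20 integer matrix of rank 20; reducing to Smith normal form yields diagonal entries (1,1,1,1,1,1,1,1,1,1,1,1,1,1,1,1,1,1,1,2).

From H_k ≅ ker(∂_k) / im(∂_{k+1}) we obtain:

  H_1: rank ker ∂_1 − rank ∂_2 = (30 − 9) − 20 = 1, and ∂_2 has invariant factor 2 > 1, so H_1 = Z × Z/2.

H_1 = Z × Z/2.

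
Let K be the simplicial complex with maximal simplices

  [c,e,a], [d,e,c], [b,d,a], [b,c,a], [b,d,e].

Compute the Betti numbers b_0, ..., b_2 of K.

Take the total order a < b < c < d < e on the vertex set. Then K (dimension 2) consists of the simplices:

  0-simplices (5): a, b, c, d, e
  1-simplices (10): ab, ac, ad, ae, bc, bd, be, cd, ce, de
  2-simplices (5): abc, abd, ace, bde, cde

Hence C_0 ≅ Z^5, C_1 ≅ Z^10, C_2 ≅ Z^5.

Boundary ∂_1: C_1 → C_0 maps an edge to its endpoints' difference, ∂[p,q] = q − p. For instance
  ∂ac = c − a.
The resulting 5×10 matrix has rank 4, and its Smith normal form has invariant factors (1,1,1,1).

∂_2: C_2 → C_1 sends each 2-simplex [p,q,r] to [q,r] − [p,r] + [p,q]. For instance
  ∂abd = bd − ad + ab,
  ∂cde = de − ce + cd.
This gives a 10×5 integer matrix of rank 5; reducing to Smith normal form yields diagonal entries (1,1,1,1,1).

Reading off H_k = ker ∂_k / im ∂_{k+1}:

  H_0: rank C_0 − rank ∂_1 = 5 − 4 = 1, and the invariant factors of ∂_1 are all 1, so H_0 = Z.
  H_1: rank ker ∂_1 − rank ∂_2 = (10 − 4) − 5 = 1, and the invariant factors of ∂_2 are all 1, so H_1 = Z.
  H_2: rank ker ∂_2 − rank ∂_3 = (5 − 5) − 0 = 0, and there is no ∂_3, so H_2 = 0.

(K is a triangulation of the Möbius band.)

Hence the Betti numbers are b_0 = 1, b_1 = 1, b_2 = 0.

b_0 = 1, b_1 = 1, b_2 = 0.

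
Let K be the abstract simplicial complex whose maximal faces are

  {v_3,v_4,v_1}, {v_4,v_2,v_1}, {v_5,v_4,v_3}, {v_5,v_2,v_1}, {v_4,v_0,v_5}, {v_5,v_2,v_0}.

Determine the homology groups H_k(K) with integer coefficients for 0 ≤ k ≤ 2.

H_0 ≅ Z,  H_1 ≅ Z,  H_2 = 0.

Take the total order v_0 < v_1 < v_2 < v_3 < v_4 < v_5 on the vertex set. Then K (dimension 2) consists of the simplices:

  0-simplices (6): [v_0], [v_1], [v_2], [v_3], [v_4], [v_5]
  1-simplices (12): [v_0,v_2], [v_0,v_4], [v_0,v_5], [v_1,v_2], [v_1,v_3], [v_1,v_4], [v_1,v_5], [v_2,v_4], [v_2,v_5], [v_3,v_4], [v_3,v_5], [v_4,v_5]
  2-simplices (6): [v_0,v_2,v_5], [v_0,v_4,v_5], [v_1,v_2,v_4], [v_1,v_2,v_5], [v_1,v_3,v_4], [v_3,v_4,v_5]

so the chain groups are C_0 ≅ Z^6, C_1 ≅ Z^12, C_2 ≅ Z^6.

∂_1: C_1 → C_0 is given by ∂[p,q] = [q] − [p].
As a 6×12 matrix over Z this has rank 5, with invariant factors (1,1,1,1,1).

The boundary map ∂_2: C_2 → C_1 sends each 2-simplex [p,q,r] to [q,r] − [p,r] + [p,q]. For instance
  ∂[v_1,v_3,v_4] = [v_3,v_4] − [v_1,v_4] + [v_1,v_3],
  ∂[v_3,v_4,v_5] = [v_4,v_5] − [v_3,v_5] + [v_3,v_4].
This gives a 12×6 integer matrix of rank 6; reducing to Smith normal form yields diagonal entries (1,1,1,1,1,1).

Now H_k = ker ∂_k / im ∂_{k+1}, so:

  H_0: rank C_0 − rank ∂_1 = 6 − 5 = 1, and the invariant factors of ∂_1 are all 1, so H_0 = Z.
  H_1: rank ker ∂_1 − rank ∂_2 = (12 − 5) − 6 = 1, and the invariant factors of ∂_2 are all 1, so H_1 = Z.
  H_2: rank ker ∂_2 − rank ∂_3 = (6 − 6) − 0 = 0, and there is no ∂_3, so H_2 = 0.

As a check, the Euler characteristic is 6 − 12 + 6 = 0, which agrees with 1 − 1 + 0 = 0.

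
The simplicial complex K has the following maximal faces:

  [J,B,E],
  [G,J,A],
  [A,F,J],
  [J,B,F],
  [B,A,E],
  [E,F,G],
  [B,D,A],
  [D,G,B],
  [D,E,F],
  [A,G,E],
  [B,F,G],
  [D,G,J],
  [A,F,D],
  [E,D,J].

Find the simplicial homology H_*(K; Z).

K has 7 vertices, 21 edges, 14 triangles.
rank ∂_0 = 0, rank ∂_1 = 6 ⇒ b_0 = 7 − 0 − 6 = 1; all invariant factors of ∂_1 are 1 so no torsion. So H_0 = Z.
rank ∂_1 = 6, rank ∂_2 = 13 ⇒ b_1 = 21 − 6 − 13 = 2; all invariant factors of ∂_2 are 1 so no torsion. So H_1 = Z^2.
rank ∂_2 = 13, rank ∂_3 = 0 ⇒ b_2 = 14 − 13 − 0 = 1. So H_2 = Z.

H_0 ≅ Z,  H_1 ≅ Z^2,  H_2 ≅ Z.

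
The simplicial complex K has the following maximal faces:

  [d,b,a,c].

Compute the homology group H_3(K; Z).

H_3 = 0.

Take the total order a < b < c < d on the vertex set. Then K (dimension 3) consists of the simplices:

  0-simplices (4): a, b, c, d
  1-simplices (6): ab, ac, ad, bc, bd, cd
  2-simplices (4): abc, abd, acd, bcd
  3-simplices (1): abcd

so the chain groups are C_0 ≅ Z^4, C_1 ≅ Z^6, C_2 ≅ Z^4, C_3 ≅ Z^1.

Boundary ∂_1: C_1 → C_0 is given by ∂[p,q] = [q] − [p]. For instance
  ∂ac = c − a.
The 4×6 boundary matrix has rank 3 and Smith normal form diag(1,1,1).

∂_2: C_2 → C_1 acts by ∂[p,q,r] = [q,r] − [p,r] + [p,q]. For instance
  ∂abc = bc − ac + ab,
  ∂acd = cd − ad + ac.
As a 6×4 matrix over Z this has rank 3, with invariant factors (1,1,1).

∂_3: C_3 → C_2 sends each 3-simplex σ to the alternating sum Σ_i (−1)^i (σ with its i-th vertex removed). For instance
  ∂abcd = bcd − acd + abd − abc.
This gives a 4×1 integer matrix of rank 1; reducing to Smith normal form yields diagonal entries (1).

Now H_k = ker ∂_k / im ∂_{k+1}, so:

  H_3: rank ker ∂_3 − rank ∂_4 = (1 − 1) − 0 = 0, and there is no ∂_4, so H_3 ≅ 0.

(K is a triangulation of the 3-simplex.)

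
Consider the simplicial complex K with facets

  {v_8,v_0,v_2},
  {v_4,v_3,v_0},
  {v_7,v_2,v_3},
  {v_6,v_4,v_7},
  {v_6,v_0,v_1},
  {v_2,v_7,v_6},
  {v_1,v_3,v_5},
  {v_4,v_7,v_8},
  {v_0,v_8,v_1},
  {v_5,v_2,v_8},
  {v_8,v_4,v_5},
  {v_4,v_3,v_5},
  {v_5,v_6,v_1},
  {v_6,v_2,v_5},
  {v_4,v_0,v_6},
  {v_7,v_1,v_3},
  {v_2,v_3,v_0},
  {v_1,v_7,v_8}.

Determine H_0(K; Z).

K has 9 vertices, 27 edges, 18 triangles.
rank ∂_0 = 0, rank ∂_1 = 8 ⇒ b_0 = 9 − 0 − 8 = 1; all invariant factors of ∂_1 are 1 so no torsion. So H_0 = Z.

H_0 ≅ Z.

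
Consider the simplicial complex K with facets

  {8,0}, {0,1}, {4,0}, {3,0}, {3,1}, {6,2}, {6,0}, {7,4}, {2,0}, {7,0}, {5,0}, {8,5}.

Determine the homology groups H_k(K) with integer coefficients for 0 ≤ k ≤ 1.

H_0 ≅ Z,  H_1 ≅ Z^4.

Order the vertices as 0 < 1 < 2 < 3 < 4 < 5 < 6 < 7 < 8. Listing each simplex with vertices in this order, K has dimension 1 with simplices:

  0-simplices (9): [0], [1], [2], [3], [4], [5], [6], [7], [8]
  1-simplices (12): [0,1], [0,2], [0,3], [0,4], [0,5], [0,6], [0,7], [0,8], [1,3], [2,6], [4,7], [5,8]

Hence C_0 ≅ Z^9, C_1 ≅ Z^12.

∂_1: C_1 → C_0 is given by ∂[p,q] = [q] − [p]. For instance
  ∂[0,5] = [5] − [0].
The resulting 9×12 matrix has rank 8, and its Smith normal form has invariant factors (1,1,1,1,1,1,1,1).

Now H_k = ker ∂_k / im ∂_{k+1}, so:

  H_0: rank C_0 − rank ∂_1 = 9 − 8 = 1, and the invariant factors of ∂_1 are all 1, so H_0 = Z.
  H_1: rank ker ∂_1 − rank ∂_2 = (12 − 8) − 0 = 4, and there is no ∂_2, so H_1 = Z^4.

As a check, the Euler characteristic is 9 − 12 = -3, which agrees with 1 − 4 = -3.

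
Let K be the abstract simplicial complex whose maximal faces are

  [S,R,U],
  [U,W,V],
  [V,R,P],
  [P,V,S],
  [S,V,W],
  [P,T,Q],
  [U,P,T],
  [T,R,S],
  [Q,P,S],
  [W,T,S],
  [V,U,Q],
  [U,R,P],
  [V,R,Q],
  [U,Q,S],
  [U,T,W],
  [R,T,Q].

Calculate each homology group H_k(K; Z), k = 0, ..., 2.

K has 8 vertices, 24 edges, 16 triangles.
rank ∂_0 = 0, rank ∂_1 = 7 ⇒ b_0 = 8 − 0 − 7 = 1; all invariant factors of ∂_1 are 1 so no torsion. So H_0 = Z.
rank ∂_1 = 7, rank ∂_2 = 15 ⇒ b_1 = 24 − 7 − 15 = 2; all invariant factors of ∂_2 are 1 so no torsion. So H_1 = Z^2.
rank ∂_2 = 15, rank ∂_3 = 0 ⇒ b_2 = 16 − 15 − 0 = 1. So H_2 = Z.

H_0 = Z,  H_1 = Z^2,  H_2 = Z.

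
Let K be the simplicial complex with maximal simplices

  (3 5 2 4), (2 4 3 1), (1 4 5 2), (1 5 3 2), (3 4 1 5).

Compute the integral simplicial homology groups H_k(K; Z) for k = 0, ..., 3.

H_0 ≅ Z,  H_1 = 0,  H_2 = 0,  H_3 ≅ Z.

We work with the vertex ordering 1 < 2 < 3 < 4 < 5. The simplices of K, each written with vertices in increasing order, are:

  0-simplices (5): [1], [2], [3], [4], [5]
  1-simplices (10): [1,2], [1,3], [1,4], [1,5], [2,3], [2,4], [2,5], [3,4], [3,5], [4,5]
  2-simplices (10): [1,2,3], [1,2,4], [1,2,5], [1,3,4], [1,3,5], [1,4,5], [2,3,4], [2,3,5], [2,4,5], [3,4,5]
  3-simplices (5): [1,2,3,4], [1,2,3,5], [1,2,4,5], [1,3,4,5], [2,3,4,5]

so the chain groups are C_0 ≅ Z^5, C_1 ≅ Z^10, C_2 ≅ Z^10, C_3 ≅ Z^5.

Boundary ∂_1: C_1 → C_0 is given by ∂[p,q] = [q] − [p]. For instance
  ∂[2,3] = [3] − [2].
As a 5×10 matrix over Z this has rank 4, with invariant factors (1,1,1,1).

Boundary ∂_2: C_2 → C_1 maps a triangle to the signed sum of its edges. For instance
  ∂[1,2,4] = [2,4] − [1,4] + [1,2],
  ∂[2,3,4] = [3,4] − [2,4] + [2,3].
The resulting 10×10 matrix has rank 6, and its Smith normal form has invariant factors (1,1,1,1,1,1).

Boundary ∂_3: C_3 → C_2 sends each 3-simplex σ to the alternating sum Σ_i (−1)^i (σ with its i-th vertex removed). For instance
  ∂[1,2,3,5] = [2,3,5] − [1,3,5] + [1,2,5] − [1,2,3],
  ∂[1,2,3,4] = [2,3,4] − [1,3,4] + [1,2,4] − [1,2,3].
This gives a 10×5 integer matrix of rank 4; reducing to Smith normal form yields diagonal entries (1,1,1,1).

From H_k ≅ ker(∂_k) / im(∂_{k+1}) we obtain:

  H_0: rank C_0 − rank ∂_1 = 5 − 4 = 1, and the invariant factors of ∂_1 are all 1, so H_0 ≅ Z.
  H_1: rank ker ∂_1 − rank ∂_2 = (10 − 4) − 6 = 0, and the invariant factors of ∂_2 are all 1, so H_1 ≅ 0.
  H_2: rank ker ∂_2 − rank ∂_3 = (10 − 6) − 4 = 0, and the invariant factors of ∂_3 are all 1, so H_2 ≅ 0.
  H_3: rank ker ∂_3 − rank ∂_4 = (5 − 4) − 0 = 1, and there is no ∂_4, so H_3 ≅ Z.

As a check, the Euler characteristic is 5 − 10 + 10 − 5 = 0, which agrees with 1 − 0 + 0 − 1 = 0.
(K is a triangulation of the 3-sphere S^3.)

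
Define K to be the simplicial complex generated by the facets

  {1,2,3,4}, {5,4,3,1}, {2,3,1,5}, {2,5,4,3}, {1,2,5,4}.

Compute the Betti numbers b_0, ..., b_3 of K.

Fix the vertex order 1 < 2 < 3 < 4 < 5 and write every simplex with vertices in increasing order. Then dim K = 3 and the simplices of K are:

  0-simplices (5): [1], [2], [3], [4], [5]
  1-simplices (10): [1,2], [1,3], [1,4], [1,5], [2,3], [2,4], [2,5], [3,4], [3,5], [4,5]
  2-simplices (10): [1,2,3], [1,2,4], [1,2,5], [1,3,4], [1,3,5], [1,4,5], [2,3,4], [2,3,5], [2,4,5], [3,4,5]
  3-simplices (5): [1,2,3,4], [1,2,3,5], [1,2,4,5], [1,3,4,5], [2,3,4,5]

so the chain groups are C_0 ≅ Z^5, C_1 ≅ Z^10, C_2 ≅ Z^10, C_3 ≅ Z^5.

∂_1: C_1 → C_0 sends each edge [p,q] (with p < q) to q − p. For instance
  ∂[3,5] = [5] − [3].
This gives a 5×10 integer matrix of rank 4; reducing to Smith normal form yields diagonal entries (1,1,1,1).

The boundary map ∂_2: C_2 → C_1 acts by ∂[p,q,r] = [q,r] − [p,r] + [p,q]. For instance
  ∂[1,4,5] = [4,5] − [1,5] + [1,4],
  ∂[2,3,5] = [3,5] − [2,5] + [2,3].
The 10×10 boundary matrix has rank 6 and Smith normal form diag(1,1,1,1,1,1).

∂_3: C_3 → C_2 sends each 3-simplex σ to the alternating sum Σ_i (−1)^i (σ with its i-th vertex removed). For instance
  ∂[2,3,4,5] = [3,4,5] − [2,4,5] + [2,3,5] − [2,3,4],
  ∂[1,3,4,5] = [3,4,5] − [1,4,5] + [1,3,5] − [1,3,4].
The resulting 10×5 matrix has rank 4, and its Smith normal form has invariant factors (1,1,1,1).

Reading off H_k = ker ∂_k / im ∂_{k+1}:

  H_0: rank C_0 − rank ∂_1 = 5 − 4 = 1, and the invariant factors of ∂_1 are all 1, so H_0 = Z.
  H_1: rank ker ∂_1 − rank ∂_2 = (10 − 4) − 6 = 0, and the invariant factors of ∂_2 are all 1, so H_1 = 0.
  H_2: rank ker ∂_2 − rank ∂_3 = (10 − 6) − 4 = 0, and the invariant factors of ∂_3 are all 1, so H_2 = 0.
  H_3: rank ker ∂_3 − rank ∂_4 = (5 − 4) − 0 = 1, and there is no ∂_4, so H_3 = Z.

As a check, the Euler characteristic is 5 − 10 + 10 − 5 = 0, which agrees with 1 − 0 + 0 − 1 = 0.

Hence the Betti numbers are b_0 = 1, b_1 = 0, b_2 = 0, b_3 = 1.

b_0 = 1, b_1 = 0, b_2 = 0, b_3 = 1.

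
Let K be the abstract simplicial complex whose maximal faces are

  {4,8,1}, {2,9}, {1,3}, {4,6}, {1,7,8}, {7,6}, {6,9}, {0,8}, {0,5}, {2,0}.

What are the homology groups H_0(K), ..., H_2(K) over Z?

Fix the vertex order 0 < 1 < 2 < 3 < 4 < 5 < 6 < 7 < 8 < 9 and write every simplex with vertices in increasing order. Then dim K = 2 and the simplices of K are:

  0-simplices (10): [0], [1], [2], [3], [4], [5], [6], [7], [8], [9]
  1-simplices (13): [0,2], [0,5], [0,8], [1,3], [1,4], [1,7], [1,8], [2,9], [4,6], [4,8], [6,7], [6,9], [7,8]
  2-simplices (2): [1,4,8], [1,7,8]

giving chain groups C_0 ≅ Z^10, C_1 ≅ Z^13, C_2 ≅ Z^2.

The boundary map ∂_1: C_1 → C_0 sends each edge [p,q] (with p < q) to q − p.
The 10×13 boundary matrix has rank 9 and Smith normal form diag(1,1,1,1,1,1,1,1,1).

The boundary map ∂_2: C_2 → C_1 sends each 2-simplex [p,q,r] to [q,r] − [p,r] + [p,q]. For instance
  ∂[1,4,8] = [4,8] − [1,8] + [1,4],
  ∂[1,7,8] = [7,8] − [1,8] + [1,7].
The 13×2 boundary matrix has rank 2 and Smith normal form diag(1,1).

Computing H_k = (kernel of ∂_k) / (image of ∂_{k+1}):

  H_0: rank C_0 − rank ∂_1 = 10 − 9 = 1, and the invariant factors of ∂_1 are all 1, so H_0 ≅ Z.
  H_1: rank ker ∂_1 − rank ∂_2 = (13 − 9) − 2 = 2, and the invariant factors of ∂_2 are all 1, so H_1 ≅ Z^2.
  H_2: rank ker ∂_2 − rank ∂_3 = (2 − 2) − 0 = 0, and there is no ∂_3, so H_2 ≅ 0.

As a check, the Euler characteristic is 10 − 13 + 2 = -1, which agrees with 1 − 2 + 0 = -1.

H_0 ≅ Z,  H_1 ≅ Z^2,  H_2 = 0.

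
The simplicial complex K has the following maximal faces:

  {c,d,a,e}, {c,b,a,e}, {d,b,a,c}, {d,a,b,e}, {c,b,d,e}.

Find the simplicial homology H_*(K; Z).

Take the total order a < b < c < d < e on the vertex set. Then K (dimension 3) consists of the simplices:

  0-simplices (5): a, b, c, d, e
  1-simplices (10): ab, ac, ad, ae, bc, bd, be, cd, ce, de
  2-simplices (10): abc, abd, abe, acd, ace, ade, bcd, bce, bde, cde
  3-simplices (5): abcd, abce, abde, acde, bcde

so the chain groups are C_0 ≅ Z^5, C_1 ≅ Z^10, C_2 ≅ Z^10, C_3 ≅ Z^5.

The boundary map ∂_1: C_1 → C_0 maps an edge to its endpoints' difference, ∂[p,q] = q − p. For instance
  ∂ab = b − a.
As a 5×10 matrix over Z this has rank 4, with invariant factors (1,1,1,1).

The boundary map ∂_2: C_2 → C_1 acts by ∂[p,q,r] = [q,r] − [p,r] + [p,q]. For instance
  ∂bcd = cd − bd + bc,
  ∂abd = bd − ad + ab.
The resulting 10×10 matrix has rank 6, and its Smith normal form has invariant factors (1,1,1,1,1,1).

Boundary ∂_3: C_3 → C_2 sends each 3-simplex σ to the alternating sum Σ_i (−1)^i (σ with its i-th vertex removed). For instance
  ∂abce = bce − ace + abe − abc,
  ∂abde = bde − ade + abe − abd.
The resulting 10×5 matrix has rank 4, and its Smith normal form has invariant factors (1,1,1,1).

Now H_k = ker ∂_k / im ∂_{k+1}, so:

  H_0: rank C_0 − rank ∂_1 = 5 − 4 = 1, and the invariant factors of ∂_1 are all 1, so H_0 = Z.
  H_1: rank ker ∂_1 − rank ∂_2 = (10 − 4) − 6 = 0, and the invariant factors of ∂_2 are all 1, so H_1 = 0.
  H_2: rank ker ∂_2 − rank ∂_3 = (10 − 6) − 4 = 0, and the invariant factors of ∂_3 are all 1, so H_2 = 0.
  H_3: rank ker ∂_3 − rank ∂_4 = (5 − 4) − 0 = 1, and there is no ∂_4, so H_3 = Z.

(K is a triangulation of the 3-sphere S^3.)

H_0 ≅ Z,  H_1 = 0,  H_2 = 0,  H_3 ≅ Z.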